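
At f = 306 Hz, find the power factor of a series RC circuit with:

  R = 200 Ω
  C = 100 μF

Step 1 — Angular frequency: ω = 2π·f = 2π·306 = 1923 rad/s.
Step 2 — Component impedances:
  R: Z = R = 200 Ω
  C: Z = 1/(jωC) = -j/(ω·C) = 0 - j5.201 Ω
Step 3 — Series combination: Z_total = R + C = 200 - j5.201 Ω = 200.1∠-1.5° Ω.
Step 4 — Power factor: PF = cos(φ) = Re(Z)/|Z| = 200/200.07 = 0.9997.
Step 5 — Type: Im(Z) = -5.201 ⇒ leading (phase φ = -1.5°).

PF = 0.9997 (leading, φ = -1.5°)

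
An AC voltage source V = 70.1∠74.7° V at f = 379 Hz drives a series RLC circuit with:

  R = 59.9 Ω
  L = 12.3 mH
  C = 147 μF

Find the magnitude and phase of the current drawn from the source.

Step 1 — Angular frequency: ω = 2π·f = 2π·379 = 2381 rad/s.
Step 2 — Component impedances:
  R: Z = R = 59.9 Ω
  L: Z = jωL = j·2381·0.0123 = 0 + j29.29 Ω
  C: Z = 1/(jωC) = -j/(ω·C) = 0 - j2.857 Ω
Step 3 — Series combination: Z_total = R + L + C = 59.9 + j26.43 Ω = 65.47∠23.8° Ω.
Step 4 — Source phasor: V = 70.1∠74.7° V = 18.5 + j67.62 V.
Step 5 — Ohm's law: I = V / Z_total = (18.5 + j67.62) / (59.9 + j26.43) = 0.6754 + j0.8307 A.
Step 6 — Convert to polar: |I| = 1.071 A, ∠I = 50.9°.

I = 1.071∠50.9° A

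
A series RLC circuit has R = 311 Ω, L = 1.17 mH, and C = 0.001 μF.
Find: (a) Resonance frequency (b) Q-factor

Step 1 — Resonance condition Im(Z)=0 gives ω₀ = 1/√(LC).
Step 2 — ω₀ = 1/√(0.00117·1e-09) = 9.245e+05 rad/s.
Step 3 — f₀ = ω₀/(2π) = 1.471e+05 Hz.
Step 4 — Series Q: Q = ω₀L/R = 9.245e+05·0.00117/311 = 3.478.

(a) f₀ = 1.471e+05 Hz  (b) Q = 3.478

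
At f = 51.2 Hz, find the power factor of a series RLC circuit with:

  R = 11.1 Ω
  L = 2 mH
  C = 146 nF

Step 1 — Angular frequency: ω = 2π·f = 2π·51.2 = 321.7 rad/s.
Step 2 — Component impedances:
  R: Z = R = 11.1 Ω
  L: Z = jωL = j·321.7·0.002 = 0 + j0.6434 Ω
  C: Z = 1/(jωC) = -j/(ω·C) = 0 - j2.129e+04 Ω
Step 3 — Series combination: Z_total = R + L + C = 11.1 - j2.129e+04 Ω = 2.129e+04∠-90.0° Ω.
Step 4 — Power factor: PF = cos(φ) = Re(Z)/|Z| = 11.1/2.129e+04 = 0.0005214.
Step 5 — Type: Im(Z) = -2.129e+04 ⇒ leading (phase φ = -90.0°).

PF = 0.0005214 (leading, φ = -90.0°)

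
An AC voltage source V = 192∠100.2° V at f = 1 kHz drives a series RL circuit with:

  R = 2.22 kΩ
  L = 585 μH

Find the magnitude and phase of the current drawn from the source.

Step 1 — Angular frequency: ω = 2π·f = 2π·1000 = 6283 rad/s.
Step 2 — Component impedances:
  R: Z = R = 2220 Ω
  L: Z = jωL = j·6283·0.000585 = 0 + j3.676 Ω
Step 3 — Series combination: Z_total = R + L = 2220 + j3.676 Ω = 2220∠0.1° Ω.
Step 4 — Source phasor: V = 192∠100.2° V = -34 + j189 V.
Step 5 — Ohm's law: I = V / Z_total = (-34 + j189) / (2220 + j3.676) = -0.01517 + j0.08514 A.
Step 6 — Convert to polar: |I| = 0.08649 A, ∠I = 100.1°.

I = 0.08649∠100.1° A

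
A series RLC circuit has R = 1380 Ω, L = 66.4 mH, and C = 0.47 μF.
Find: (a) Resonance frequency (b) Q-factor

Step 1 — Resonance condition Im(Z)=0 gives ω₀ = 1/√(LC).
Step 2 — ω₀ = 1/√(0.0664·4.7e-07) = 5661 rad/s.
Step 3 — f₀ = ω₀/(2π) = 900.9 Hz.
Step 4 — Series Q: Q = ω₀L/R = 5661·0.0664/1380 = 0.2724.

(a) f₀ = 900.9 Hz  (b) Q = 0.2724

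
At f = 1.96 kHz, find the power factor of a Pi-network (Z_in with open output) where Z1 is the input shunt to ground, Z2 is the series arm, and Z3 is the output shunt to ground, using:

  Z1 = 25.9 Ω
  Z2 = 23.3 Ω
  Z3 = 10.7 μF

Step 1 — Angular frequency: ω = 2π·f = 2π·1960 = 1.232e+04 rad/s.
Step 2 — Component impedances:
  Z1: Z = R = 25.9 Ω
  Z2: Z = R = 23.3 Ω
  Z3: Z = 1/(jωC) = -j/(ω·C) = 0 - j7.589 Ω
Step 3 — With open output, the series arm Z2 and the output shunt Z3 appear in series to ground: Z2 + Z3 = 23.3 - j7.589 Ω.
Step 4 — Parallel with input shunt Z1: Z_in = Z1 || (Z2 + Z3) = 12.58 - j2.054 Ω = 12.75∠-9.3° Ω.
Step 5 — Power factor: PF = cos(φ) = Re(Z)/|Z| = 12.582/12.749 = 0.9869.
Step 6 — Type: Im(Z) = -2.054 ⇒ leading (phase φ = -9.3°).

PF = 0.9869 (leading, φ = -9.3°)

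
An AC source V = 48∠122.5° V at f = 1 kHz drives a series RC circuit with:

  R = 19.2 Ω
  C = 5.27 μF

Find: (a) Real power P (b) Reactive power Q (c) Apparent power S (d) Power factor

Step 1 — Angular frequency: ω = 2π·f = 2π·1000 = 6283 rad/s.
Step 2 — Component impedances:
  R: Z = R = 19.2 Ω
  C: Z = 1/(jωC) = -j/(ω·C) = 0 - j30.2 Ω
Step 3 — Series combination: Z_total = R + C = 19.2 - j30.2 Ω = 35.79∠-57.6° Ω.
Step 4 — Source phasor: V = 48∠122.5° V = -25.79 + j40.48 V.
Step 5 — Current: I = V / Z = -1.341 - j0.001253 A = 1.341∠-179.9° A.
Step 6 — Complex power: S = V·I* = 34.54 - j54.33 VA.
Step 7 — Real power: P = Re(S) = 34.54 W.
Step 8 — Reactive power: Q = Im(S) = -54.33 VAR.
Step 9 — Apparent power: |S| = 64.38 VA.
Step 10 — Power factor: PF = P/|S| = 0.5365 (leading).

(a) P = 34.54 W  (b) Q = -54.33 VAR  (c) S = 64.38 VA  (d) PF = 0.5365 (leading)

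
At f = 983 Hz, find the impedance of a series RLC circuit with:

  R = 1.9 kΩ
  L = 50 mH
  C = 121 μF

Step 1 — Angular frequency: ω = 2π·f = 2π·983 = 6176 rad/s.
Step 2 — Component impedances:
  R: Z = R = 1900 Ω
  L: Z = jωL = j·6176·0.05 = 0 + j308.8 Ω
  C: Z = 1/(jωC) = -j/(ω·C) = 0 - j1.338 Ω
Step 3 — Series combination: Z_total = R + L + C = 1900 + j307.5 Ω = 1925∠9.2° Ω.

Z = 1900 + j307.5 Ω = 1925∠9.2° Ω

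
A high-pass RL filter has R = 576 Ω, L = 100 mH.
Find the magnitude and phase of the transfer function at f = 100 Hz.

Step 1 — Angular frequency: ω = 2π·100 = 628.3 rad/s.
Step 2 — Transfer function: H(jω) = jωL/(R + jωL).
Step 3 — Numerator jωL = j·62.83; denominator R + jωL = 576 + j62.83.
Step 4 — H = 0.01176 + j0.1078.
Step 5 — Magnitude: |H| = 0.1084 (-19.3 dB); phase: φ = 83.8°.

|H| = 0.1084 (-19.3 dB), φ = 83.8°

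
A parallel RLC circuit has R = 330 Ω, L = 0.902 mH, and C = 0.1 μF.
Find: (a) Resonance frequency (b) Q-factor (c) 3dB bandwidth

Step 1 — Resonance: ω₀ = 1/√(LC) = 1/√(0.000902·1e-07) = 1.053e+05 rad/s.
Step 2 — f₀ = ω₀/(2π) = 1.676e+04 Hz.
Step 3 — Parallel Q: Q = R/(ω₀L) = 330/(1.053e+05·0.000902) = 3.475.
Step 4 — Bandwidth: Δω = ω₀/Q = 3.03e+04 rad/s; BW = Δω/(2π) = 4823 Hz.

(a) f₀ = 1.676e+04 Hz  (b) Q = 3.475  (c) BW = 4823 Hz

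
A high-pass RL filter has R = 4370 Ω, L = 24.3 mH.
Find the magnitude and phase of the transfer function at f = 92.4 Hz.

Step 1 — Angular frequency: ω = 2π·92.4 = 580.6 rad/s.
Step 2 — Transfer function: H(jω) = jωL/(R + jωL).
Step 3 — Numerator jωL = j·14.11; denominator R + jωL = 4370 + j14.11.
Step 4 — H = 1.042e-05 + j0.003228.
Step 5 — Magnitude: |H| = 0.003228 (-49.8 dB); phase: φ = 89.8°.

|H| = 0.003228 (-49.8 dB), φ = 89.8°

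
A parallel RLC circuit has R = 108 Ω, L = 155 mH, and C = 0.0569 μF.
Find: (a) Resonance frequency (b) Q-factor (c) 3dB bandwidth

Step 1 — Resonance: ω₀ = 1/√(LC) = 1/√(0.155·5.69e-08) = 1.065e+04 rad/s.
Step 2 — f₀ = ω₀/(2π) = 1695 Hz.
Step 3 — Parallel Q: Q = R/(ω₀L) = 108/(1.065e+04·0.155) = 0.06544.
Step 4 — Bandwidth: Δω = ω₀/Q = 1.627e+05 rad/s; BW = Δω/(2π) = 2.59e+04 Hz.

(a) f₀ = 1695 Hz  (b) Q = 0.06544  (c) BW = 2.59e+04 Hz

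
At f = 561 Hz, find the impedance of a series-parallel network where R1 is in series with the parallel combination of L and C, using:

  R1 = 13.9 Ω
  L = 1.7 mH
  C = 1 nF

Step 1 — Angular frequency: ω = 2π·f = 2π·561 = 3525 rad/s.
Step 2 — Component impedances:
  R1: Z = R = 13.9 Ω
  L: Z = jωL = j·3525·0.0017 = 0 + j5.992 Ω
  C: Z = 1/(jωC) = -j/(ω·C) = 0 - j2.837e+05 Ω
Step 3 — Parallel branch: L || C = 1/(1/L + 1/C) = 0 + j5.992 Ω.
Step 4 — Series with R1: Z_total = R1 + (L || C) = 13.9 + j5.992 Ω = 15.14∠23.3° Ω.

Z = 13.9 + j5.992 Ω = 15.14∠23.3° Ω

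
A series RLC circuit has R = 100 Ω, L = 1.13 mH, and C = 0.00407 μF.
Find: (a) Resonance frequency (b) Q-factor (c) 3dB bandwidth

Step 1 — Resonance condition Im(Z)=0 gives ω₀ = 1/√(LC).
Step 2 — ω₀ = 1/√(0.00113·4.07e-09) = 4.663e+05 rad/s.
Step 3 — f₀ = ω₀/(2π) = 7.421e+04 Hz.
Step 4 — Series Q: Q = ω₀L/R = 4.663e+05·0.00113/100 = 5.269.
Step 5 — 3dB bandwidth: Δω = ω₀/Q = 8.85e+04 rad/s; BW = Δω/(2π) = 1.408e+04 Hz.

(a) f₀ = 7.421e+04 Hz  (b) Q = 5.269  (c) BW = 1.408e+04 Hz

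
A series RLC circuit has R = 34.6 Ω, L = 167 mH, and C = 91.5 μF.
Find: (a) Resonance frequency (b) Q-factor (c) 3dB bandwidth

Step 1 — Resonance: ω₀ = 1/√(LC) = 1/√(0.167·9.15e-05) = 255.8 rad/s.
Step 2 — f₀ = ω₀/(2π) = 40.71 Hz.
Step 3 — Series Q: Q = ω₀L/R = 255.8·0.167/34.6 = 1.235.
Step 4 — Bandwidth: Δω = ω₀/Q = 207.2 rad/s; BW = Δω/(2π) = 32.97 Hz.

(a) f₀ = 40.71 Hz  (b) Q = 1.235  (c) BW = 32.97 Hz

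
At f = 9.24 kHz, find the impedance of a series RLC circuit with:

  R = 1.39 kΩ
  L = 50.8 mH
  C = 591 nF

Step 1 — Angular frequency: ω = 2π·f = 2π·9240 = 5.806e+04 rad/s.
Step 2 — Component impedances:
  R: Z = R = 1390 Ω
  L: Z = jωL = j·5.806e+04·0.0508 = 0 + j2949 Ω
  C: Z = 1/(jωC) = -j/(ω·C) = 0 - j29.14 Ω
Step 3 — Series combination: Z_total = R + L + C = 1390 + j2920 Ω = 3234∠64.5° Ω.

Z = 1390 + j2920 Ω = 3234∠64.5° Ω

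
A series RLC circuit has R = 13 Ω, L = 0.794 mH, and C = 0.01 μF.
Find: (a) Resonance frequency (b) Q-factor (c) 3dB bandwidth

Step 1 — Resonance: ω₀ = 1/√(LC) = 1/√(0.000794·1e-08) = 3.549e+05 rad/s.
Step 2 — f₀ = ω₀/(2π) = 5.648e+04 Hz.
Step 3 — Series Q: Q = ω₀L/R = 3.549e+05·0.000794/13 = 21.68.
Step 4 — Bandwidth: Δω = ω₀/Q = 1.637e+04 rad/s; BW = Δω/(2π) = 2606 Hz.

(a) f₀ = 5.648e+04 Hz  (b) Q = 21.68  (c) BW = 2606 Hz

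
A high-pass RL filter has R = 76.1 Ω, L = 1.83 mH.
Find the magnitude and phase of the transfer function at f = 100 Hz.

Step 1 — Angular frequency: ω = 2π·100 = 628.3 rad/s.
Step 2 — Transfer function: H(jω) = jωL/(R + jωL).
Step 3 — Numerator jωL = j·1.15; denominator R + jωL = 76.1 + j1.15.
Step 4 — H = 0.0002282 + j0.01511.
Step 5 — Magnitude: |H| = 0.01511 (-36.4 dB); phase: φ = 89.1°.

|H| = 0.01511 (-36.4 dB), φ = 89.1°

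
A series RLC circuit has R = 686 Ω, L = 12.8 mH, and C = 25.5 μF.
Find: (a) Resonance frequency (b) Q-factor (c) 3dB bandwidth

Step 1 — Resonance condition Im(Z)=0 gives ω₀ = 1/√(LC).
Step 2 — ω₀ = 1/√(0.0128·2.55e-05) = 1750 rad/s.
Step 3 — f₀ = ω₀/(2π) = 278.6 Hz.
Step 4 — Series Q: Q = ω₀L/R = 1750·0.0128/686 = 0.03266.
Step 5 — 3dB bandwidth: Δω = ω₀/Q = 5.359e+04 rad/s; BW = Δω/(2π) = 8530 Hz.

(a) f₀ = 278.6 Hz  (b) Q = 0.03266  (c) BW = 8530 Hz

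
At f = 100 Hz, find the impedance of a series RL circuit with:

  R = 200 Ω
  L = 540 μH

Step 1 — Angular frequency: ω = 2π·f = 2π·100 = 628.3 rad/s.
Step 2 — Component impedances:
  R: Z = R = 200 Ω
  L: Z = jωL = j·628.3·0.00054 = 0 + j0.3393 Ω
Step 3 — Series combination: Z_total = R + L = 200 + j0.3393 Ω = 200∠0.1° Ω.

Z = 200 + j0.3393 Ω = 200∠0.1° Ω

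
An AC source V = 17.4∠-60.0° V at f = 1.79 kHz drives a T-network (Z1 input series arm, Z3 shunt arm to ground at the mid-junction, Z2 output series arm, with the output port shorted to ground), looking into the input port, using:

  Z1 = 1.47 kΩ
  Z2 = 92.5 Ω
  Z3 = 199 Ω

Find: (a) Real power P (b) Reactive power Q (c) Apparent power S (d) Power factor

Step 1 — Angular frequency: ω = 2π·f = 2π·1790 = 1.125e+04 rad/s.
Step 2 — Component impedances:
  Z1: Z = R = 1470 Ω
  Z2: Z = R = 92.5 Ω
  Z3: Z = R = 199 Ω
Step 3 — With the output port shorted to ground, the output series arm Z2 runs from the junction to ground; the shunt arm Z3 also runs from the junction to ground. They appear in parallel: Z3 || Z2 = 63.15 Ω.
Step 4 — Series with input arm Z1: Z_in = Z1 + (Z3 || Z2) = 1533 Ω = 1533∠0.0° Ω.
Step 5 — Source phasor: V = 17.4∠-60.0° V = 8.7 - j15.07 V.
Step 6 — Current: I = V / Z = 0.005675 - j0.009829 A = 0.01135∠-60.0° A.
Step 7 — Complex power: S = V·I* = 0.1975 VA.
Step 8 — Real power: P = Re(S) = 0.1975 W.
Step 9 — Reactive power: Q = Im(S) = 0 VAR.
Step 10 — Apparent power: |S| = 0.1975 VA.
Step 11 — Power factor: PF = P/|S| = 1 (unity).

(a) P = 0.1975 W  (b) Q = 0 VAR  (c) S = 0.1975 VA  (d) PF = 1 (unity)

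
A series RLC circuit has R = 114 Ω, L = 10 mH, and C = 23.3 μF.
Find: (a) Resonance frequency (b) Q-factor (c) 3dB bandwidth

Step 1 — Resonance: ω₀ = 1/√(LC) = 1/√(0.01·2.33e-05) = 2072 rad/s.
Step 2 — f₀ = ω₀/(2π) = 329.7 Hz.
Step 3 — Series Q: Q = ω₀L/R = 2072·0.01/114 = 0.1817.
Step 4 — Bandwidth: Δω = ω₀/Q = 1.14e+04 rad/s; BW = Δω/(2π) = 1814 Hz.

(a) f₀ = 329.7 Hz  (b) Q = 0.1817  (c) BW = 1814 Hz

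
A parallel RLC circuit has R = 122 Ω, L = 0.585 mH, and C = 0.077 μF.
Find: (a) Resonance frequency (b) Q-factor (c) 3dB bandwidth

Step 1 — Resonance: ω₀ = 1/√(LC) = 1/√(0.000585·7.7e-08) = 1.49e+05 rad/s.
Step 2 — f₀ = ω₀/(2π) = 2.371e+04 Hz.
Step 3 — Parallel Q: Q = R/(ω₀L) = 122/(1.49e+05·0.000585) = 1.4.
Step 4 — Bandwidth: Δω = ω₀/Q = 1.065e+05 rad/s; BW = Δω/(2π) = 1.694e+04 Hz.

(a) f₀ = 2.371e+04 Hz  (b) Q = 1.4  (c) BW = 1.694e+04 Hz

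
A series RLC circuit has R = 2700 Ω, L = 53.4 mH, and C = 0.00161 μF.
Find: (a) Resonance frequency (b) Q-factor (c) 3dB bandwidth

Step 1 — Resonance: ω₀ = 1/√(LC) = 1/√(0.0534·1.61e-09) = 1.078e+05 rad/s.
Step 2 — f₀ = ω₀/(2π) = 1.716e+04 Hz.
Step 3 — Series Q: Q = ω₀L/R = 1.078e+05·0.0534/2700 = 2.133.
Step 4 — Bandwidth: Δω = ω₀/Q = 5.056e+04 rad/s; BW = Δω/(2π) = 8047 Hz.

(a) f₀ = 1.716e+04 Hz  (b) Q = 2.133  (c) BW = 8047 Hz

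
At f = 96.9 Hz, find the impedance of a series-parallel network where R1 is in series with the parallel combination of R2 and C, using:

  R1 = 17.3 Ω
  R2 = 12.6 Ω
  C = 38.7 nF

Step 1 — Angular frequency: ω = 2π·f = 2π·96.9 = 608.8 rad/s.
Step 2 — Component impedances:
  R1: Z = R = 17.3 Ω
  R2: Z = R = 12.6 Ω
  C: Z = 1/(jωC) = -j/(ω·C) = 0 - j4.244e+04 Ω
Step 3 — Parallel branch: R2 || C = 1/(1/R2 + 1/C) = 12.6 - j0.003741 Ω.
Step 4 — Series with R1: Z_total = R1 + (R2 || C) = 29.9 - j0.003741 Ω = 29.9∠-0.0° Ω.

Z = 29.9 - j0.003741 Ω = 29.9∠-0.0° Ω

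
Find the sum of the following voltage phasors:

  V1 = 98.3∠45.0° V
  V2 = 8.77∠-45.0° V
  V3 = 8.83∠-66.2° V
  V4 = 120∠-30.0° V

Step 1 — Convert each phasor to rectangular form:
  V1 = 98.3·(cos(45.0°) + j·sin(45.0°)) = 69.51 + j69.51 V
  V2 = 8.77·(cos(-45.0°) + j·sin(-45.0°)) = 6.201 - j6.201 V
  V3 = 8.83·(cos(-66.2°) + j·sin(-66.2°)) = 3.563 - j8.079 V
  V4 = 120·(cos(-30.0°) + j·sin(-30.0°)) = 103.9 - j60 V
Step 2 — Sum components: V_total = 183.2 - j4.772 V.
Step 3 — Convert to polar: |V_total| = 183.3 V, ∠V_total = -1.5°.

V_total = 183.3∠-1.5° V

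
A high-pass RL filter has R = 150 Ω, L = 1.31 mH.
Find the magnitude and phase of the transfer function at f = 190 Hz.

Step 1 — Angular frequency: ω = 2π·190 = 1194 rad/s.
Step 2 — Transfer function: H(jω) = jωL/(R + jωL).
Step 3 — Numerator jωL = j·1.564; denominator R + jωL = 150 + j1.564.
Step 4 — H = 0.0001087 + j0.01042.
Step 5 — Magnitude: |H| = 0.01043 (-39.6 dB); phase: φ = 89.4°.

|H| = 0.01043 (-39.6 dB), φ = 89.4°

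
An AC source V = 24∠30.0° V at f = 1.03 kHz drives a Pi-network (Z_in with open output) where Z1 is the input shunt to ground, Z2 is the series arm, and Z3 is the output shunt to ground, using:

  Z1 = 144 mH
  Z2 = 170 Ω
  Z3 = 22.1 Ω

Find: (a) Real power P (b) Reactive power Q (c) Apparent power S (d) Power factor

Step 1 — Angular frequency: ω = 2π·f = 2π·1030 = 6472 rad/s.
Step 2 — Component impedances:
  Z1: Z = jωL = j·6472·0.144 = 0 + j931.9 Ω
  Z2: Z = R = 170 Ω
  Z3: Z = R = 22.1 Ω
Step 3 — With open output, the series arm Z2 and the output shunt Z3 appear in series to ground: Z2 + Z3 = 192.1 Ω.
Step 4 — Parallel with input shunt Z1: Z_in = Z1 || (Z2 + Z3) = 184.3 + j37.98 Ω = 188.1∠11.6° Ω.
Step 5 — Source phasor: V = 24∠30.0° V = 20.78 + j12 V.
Step 6 — Current: I = V / Z = 0.1211 + j0.04016 A = 0.1276∠18.4° A.
Step 7 — Complex power: S = V·I* = 2.998 + j0.6181 VA.
Step 8 — Real power: P = Re(S) = 2.998 W.
Step 9 — Reactive power: Q = Im(S) = 0.6181 VAR.
Step 10 — Apparent power: |S| = 3.061 VA.
Step 11 — Power factor: PF = P/|S| = 0.9794 (lagging).

(a) P = 2.998 W  (b) Q = 0.6181 VAR  (c) S = 3.061 VA  (d) PF = 0.9794 (lagging)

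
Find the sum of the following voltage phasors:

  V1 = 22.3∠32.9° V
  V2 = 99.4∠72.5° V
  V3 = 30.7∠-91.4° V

Step 1 — Convert each phasor to rectangular form:
  V1 = 22.3·(cos(32.9°) + j·sin(32.9°)) = 18.72 + j12.11 V
  V2 = 99.4·(cos(72.5°) + j·sin(72.5°)) = 29.89 + j94.8 V
  V3 = 30.7·(cos(-91.4°) + j·sin(-91.4°)) = -0.7501 - j30.69 V
Step 2 — Sum components: V_total = 47.86 + j76.22 V.
Step 3 — Convert to polar: |V_total| = 90 V, ∠V_total = 57.9°.

V_total = 90∠57.9° V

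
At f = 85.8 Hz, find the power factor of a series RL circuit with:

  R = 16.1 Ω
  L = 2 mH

Step 1 — Angular frequency: ω = 2π·f = 2π·85.8 = 539.1 rad/s.
Step 2 — Component impedances:
  R: Z = R = 16.1 Ω
  L: Z = jωL = j·539.1·0.002 = 0 + j1.078 Ω
Step 3 — Series combination: Z_total = R + L = 16.1 + j1.078 Ω = 16.14∠3.8° Ω.
Step 4 — Power factor: PF = cos(φ) = Re(Z)/|Z| = 16.1/16.136 = 0.9978.
Step 5 — Type: Im(Z) = 1.078 ⇒ lagging (phase φ = 3.8°).

PF = 0.9978 (lagging, φ = 3.8°)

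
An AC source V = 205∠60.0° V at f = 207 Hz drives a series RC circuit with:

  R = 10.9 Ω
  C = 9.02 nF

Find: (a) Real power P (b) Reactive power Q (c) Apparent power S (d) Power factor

Step 1 — Angular frequency: ω = 2π·f = 2π·207 = 1301 rad/s.
Step 2 — Component impedances:
  R: Z = R = 10.9 Ω
  C: Z = 1/(jωC) = -j/(ω·C) = 0 - j8.524e+04 Ω
Step 3 — Series combination: Z_total = R + C = 10.9 - j8.524e+04 Ω = 8.524e+04∠-90.0° Ω.
Step 4 — Source phasor: V = 205∠60.0° V = 102.5 + j177.5 V.
Step 5 — Current: I = V / Z = -0.002083 + j0.001203 A = 0.002405∠150.0° A.
Step 6 — Complex power: S = V·I* = 6.304e-05 - j0.493 VA.
Step 7 — Real power: P = Re(S) = 6.304e-05 W.
Step 8 — Reactive power: Q = Im(S) = -0.493 VAR.
Step 9 — Apparent power: |S| = 0.493 VA.
Step 10 — Power factor: PF = P/|S| = 0.0001279 (leading).

(a) P = 6.304e-05 W  (b) Q = -0.493 VAR  (c) S = 0.493 VA  (d) PF = 0.0001279 (leading)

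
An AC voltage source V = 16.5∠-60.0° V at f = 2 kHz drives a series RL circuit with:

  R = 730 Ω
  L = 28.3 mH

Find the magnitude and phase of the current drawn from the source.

Step 1 — Angular frequency: ω = 2π·f = 2π·2000 = 1.257e+04 rad/s.
Step 2 — Component impedances:
  R: Z = R = 730 Ω
  L: Z = jωL = j·1.257e+04·0.0283 = 0 + j355.6 Ω
Step 3 — Series combination: Z_total = R + L = 730 + j355.6 Ω = 812∠26.0° Ω.
Step 4 — Source phasor: V = 16.5∠-60.0° V = 8.25 - j14.29 V.
Step 5 — Ohm's law: I = V / Z_total = (8.25 - j14.29) / (730 + j355.6) = 0.001427 - j0.02027 A.
Step 6 — Convert to polar: |I| = 0.02032 A, ∠I = -86.0°.

I = 0.02032∠-86.0° A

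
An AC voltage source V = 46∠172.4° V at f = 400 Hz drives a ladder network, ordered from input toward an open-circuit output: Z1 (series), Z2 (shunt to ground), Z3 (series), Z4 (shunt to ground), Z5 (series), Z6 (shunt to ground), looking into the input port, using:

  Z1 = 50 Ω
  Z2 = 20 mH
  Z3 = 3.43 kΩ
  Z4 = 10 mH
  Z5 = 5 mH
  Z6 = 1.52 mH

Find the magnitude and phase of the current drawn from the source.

Step 1 — Angular frequency: ω = 2π·f = 2π·400 = 2513 rad/s.
Step 2 — Component impedances:
  Z1: Z = R = 50 Ω
  Z2: Z = jωL = j·2513·0.02 = 0 + j50.27 Ω
  Z3: Z = R = 3430 Ω
  Z4: Z = jωL = j·2513·0.01 = 0 + j25.13 Ω
  Z5: Z = jωL = j·2513·0.005 = 0 + j12.57 Ω
  Z6: Z = jωL = j·2513·0.00152 = 0 + j3.82 Ω
Step 3 — Ladder network (open output): work backward from the far end, alternating series and parallel combinations. Z_in = 50.74 + j50.25 Ω = 71.41∠44.7° Ω.
Step 4 — Source phasor: V = 46∠172.4° V = -45.6 + j6.084 V.
Step 5 — Ohm's law: I = V / Z_total = (-45.6 + j6.084) / (50.74 + j50.25) = -0.3937 + j0.5099 A.
Step 6 — Convert to polar: |I| = 0.6442 A, ∠I = 127.7°.

I = 0.6442∠127.7° A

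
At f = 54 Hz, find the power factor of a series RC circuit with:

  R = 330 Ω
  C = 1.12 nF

Step 1 — Angular frequency: ω = 2π·f = 2π·54 = 339.3 rad/s.
Step 2 — Component impedances:
  R: Z = R = 330 Ω
  C: Z = 1/(jωC) = -j/(ω·C) = 0 - j2.632e+06 Ω
Step 3 — Series combination: Z_total = R + C = 330 - j2.632e+06 Ω = 2.632e+06∠-90.0° Ω.
Step 4 — Power factor: PF = cos(φ) = Re(Z)/|Z| = 330/2.632e+06 = 0.0001254.
Step 5 — Type: Im(Z) = -2.632e+06 ⇒ leading (phase φ = -90.0°).

PF = 0.0001254 (leading, φ = -90.0°)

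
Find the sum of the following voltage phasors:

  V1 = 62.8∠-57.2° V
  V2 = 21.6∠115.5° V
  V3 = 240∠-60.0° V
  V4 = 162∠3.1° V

Step 1 — Convert each phasor to rectangular form:
  V1 = 62.8·(cos(-57.2°) + j·sin(-57.2°)) = 34.02 - j52.79 V
  V2 = 21.6·(cos(115.5°) + j·sin(115.5°)) = -9.299 + j19.5 V
  V3 = 240·(cos(-60.0°) + j·sin(-60.0°)) = 120 - j207.8 V
  V4 = 162·(cos(3.1°) + j·sin(3.1°)) = 161.8 + j8.761 V
Step 2 — Sum components: V_total = 306.5 - j232.4 V.
Step 3 — Convert to polar: |V_total| = 384.6 V, ∠V_total = -37.2°.

V_total = 384.6∠-37.2° V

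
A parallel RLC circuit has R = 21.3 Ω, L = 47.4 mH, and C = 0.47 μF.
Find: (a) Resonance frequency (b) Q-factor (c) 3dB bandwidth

Step 1 — Resonance: ω₀ = 1/√(LC) = 1/√(0.0474·4.7e-07) = 6700 rad/s.
Step 2 — f₀ = ω₀/(2π) = 1066 Hz.
Step 3 — Parallel Q: Q = R/(ω₀L) = 21.3/(6700·0.0474) = 0.06707.
Step 4 — Bandwidth: Δω = ω₀/Q = 9.989e+04 rad/s; BW = Δω/(2π) = 1.59e+04 Hz.

(a) f₀ = 1066 Hz  (b) Q = 0.06707  (c) BW = 1.59e+04 Hz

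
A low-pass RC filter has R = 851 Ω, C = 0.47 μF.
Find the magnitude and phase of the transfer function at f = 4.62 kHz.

Step 1 — Angular frequency: ω = 2π·4620 = 2.903e+04 rad/s.
Step 2 — Transfer function: H(jω) = 1/(1 + jωRC).
Step 3 — Denominator: 1 + jωRC = 1 + j·2.903e+04·851·4.7e-07 = 1 + j11.61.
Step 4 — H = 0.007364 - j0.0855.
Step 5 — Magnitude: |H| = 0.08581 (-21.3 dB); phase: φ = -85.1°.

|H| = 0.08581 (-21.3 dB), φ = -85.1°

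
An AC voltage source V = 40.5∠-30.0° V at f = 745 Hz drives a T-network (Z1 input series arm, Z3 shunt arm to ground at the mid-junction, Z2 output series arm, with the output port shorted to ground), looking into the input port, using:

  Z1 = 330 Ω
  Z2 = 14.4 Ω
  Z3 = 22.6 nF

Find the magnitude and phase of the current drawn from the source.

Step 1 — Angular frequency: ω = 2π·f = 2π·745 = 4681 rad/s.
Step 2 — Component impedances:
  Z1: Z = R = 330 Ω
  Z2: Z = R = 14.4 Ω
  Z3: Z = 1/(jωC) = -j/(ω·C) = 0 - j9453 Ω
Step 3 — With the output port shorted to ground, the output series arm Z2 runs from the junction to ground; the shunt arm Z3 also runs from the junction to ground. They appear in parallel: Z3 || Z2 = 14.4 - j0.02194 Ω.
Step 4 — Series with input arm Z1: Z_in = Z1 + (Z3 || Z2) = 344.4 - j0.02194 Ω = 344.4∠-0.0° Ω.
Step 5 — Source phasor: V = 40.5∠-30.0° V = 35.07 - j20.25 V.
Step 6 — Ohm's law: I = V / Z_total = (35.07 - j20.25) / (344.4 - j0.02194) = 0.1018 - j0.05879 A.
Step 7 — Convert to polar: |I| = 0.1176 A, ∠I = -30.0°.

I = 0.1176∠-30.0° A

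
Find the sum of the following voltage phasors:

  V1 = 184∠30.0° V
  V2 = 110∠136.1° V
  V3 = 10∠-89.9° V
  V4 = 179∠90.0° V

Step 1 — Convert each phasor to rectangular form:
  V1 = 184·(cos(30.0°) + j·sin(30.0°)) = 159.3 + j92 V
  V2 = 110·(cos(136.1°) + j·sin(136.1°)) = -79.26 + j76.27 V
  V3 = 10·(cos(-89.9°) + j·sin(-89.9°)) = 0.01745 - j10 V
  V4 = 179·(cos(90.0°) + j·sin(90.0°)) = 0 + j179 V
Step 2 — Sum components: V_total = 80.11 + j337.3 V.
Step 3 — Convert to polar: |V_total| = 346.7 V, ∠V_total = 76.6°.

V_total = 346.7∠76.6° V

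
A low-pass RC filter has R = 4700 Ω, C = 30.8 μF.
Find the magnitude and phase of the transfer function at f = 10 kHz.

Step 1 — Angular frequency: ω = 2π·1e+04 = 6.283e+04 rad/s.
Step 2 — Transfer function: H(jω) = 1/(1 + jωRC).
Step 3 — Denominator: 1 + jωRC = 1 + j·6.283e+04·4700·3.08e-05 = 1 + j9096.
Step 4 — H = 1.209e-08 - j0.0001099.
Step 5 — Magnitude: |H| = 0.0001099 (-79.2 dB); phase: φ = -90.0°.

|H| = 0.0001099 (-79.2 dB), φ = -90.0°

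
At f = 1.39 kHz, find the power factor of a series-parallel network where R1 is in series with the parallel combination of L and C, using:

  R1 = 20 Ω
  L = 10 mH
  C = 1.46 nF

Step 1 — Angular frequency: ω = 2π·f = 2π·1390 = 8734 rad/s.
Step 2 — Component impedances:
  R1: Z = R = 20 Ω
  L: Z = jωL = j·8734·0.01 = 0 + j87.34 Ω
  C: Z = 1/(jωC) = -j/(ω·C) = 0 - j7.842e+04 Ω
Step 3 — Parallel branch: L || C = 1/(1/L + 1/C) = 0 + j87.43 Ω.
Step 4 — Series with R1: Z_total = R1 + (L || C) = 20 + j87.43 Ω = 89.69∠77.1° Ω.
Step 5 — Power factor: PF = cos(φ) = Re(Z)/|Z| = 20/89.69 = 0.223.
Step 6 — Type: Im(Z) = 87.43 ⇒ lagging (phase φ = 77.1°).

PF = 0.223 (lagging, φ = 77.1°)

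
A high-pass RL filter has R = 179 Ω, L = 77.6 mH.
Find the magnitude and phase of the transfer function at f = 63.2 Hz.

Step 1 — Angular frequency: ω = 2π·63.2 = 397.1 rad/s.
Step 2 — Transfer function: H(jω) = jωL/(R + jωL).
Step 3 — Numerator jωL = j·30.81; denominator R + jωL = 179 + j30.81.
Step 4 — H = 0.02878 + j0.1672.
Step 5 — Magnitude: |H| = 0.1697 (-15.4 dB); phase: φ = 80.2°.

|H| = 0.1697 (-15.4 dB), φ = 80.2°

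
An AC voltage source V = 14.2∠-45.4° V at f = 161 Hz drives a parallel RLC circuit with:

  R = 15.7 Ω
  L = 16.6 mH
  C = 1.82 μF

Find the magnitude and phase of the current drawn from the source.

Step 1 — Angular frequency: ω = 2π·f = 2π·161 = 1012 rad/s.
Step 2 — Component impedances:
  R: Z = R = 15.7 Ω
  L: Z = jωL = j·1012·0.0166 = 0 + j16.79 Ω
  C: Z = 1/(jωC) = -j/(ω·C) = 0 - j543.2 Ω
Step 3 — Parallel combination: 1/Z_total = 1/R + 1/L + 1/C; Z_total = 8.622 + j7.812 Ω = 11.63∠42.2° Ω.
Step 4 — Source phasor: V = 14.2∠-45.4° V = 9.971 - j10.11 V.
Step 5 — Ohm's law: I = V / Z_total = (9.971 - j10.11) / (8.622 + j7.812) = 0.05158 - j1.219 A.
Step 6 — Convert to polar: |I| = 1.22 A, ∠I = -87.6°.

I = 1.22∠-87.6° A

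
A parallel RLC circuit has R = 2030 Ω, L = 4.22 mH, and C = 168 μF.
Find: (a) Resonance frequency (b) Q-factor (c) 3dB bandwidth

Step 1 — Resonance: ω₀ = 1/√(LC) = 1/√(0.00422·0.000168) = 1188 rad/s.
Step 2 — f₀ = ω₀/(2π) = 189 Hz.
Step 3 — Parallel Q: Q = R/(ω₀L) = 2030/(1188·0.00422) = 405.
Step 4 — Bandwidth: Δω = ω₀/Q = 2.932 rad/s; BW = Δω/(2π) = 0.4667 Hz.

(a) f₀ = 189 Hz  (b) Q = 405  (c) BW = 0.4667 Hz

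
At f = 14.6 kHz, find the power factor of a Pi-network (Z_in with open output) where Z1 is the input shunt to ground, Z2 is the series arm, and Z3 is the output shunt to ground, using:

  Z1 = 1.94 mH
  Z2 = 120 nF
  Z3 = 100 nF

Step 1 — Angular frequency: ω = 2π·f = 2π·1.46e+04 = 9.173e+04 rad/s.
Step 2 — Component impedances:
  Z1: Z = jωL = j·9.173e+04·0.00194 = 0 + j178 Ω
  Z2: Z = 1/(jωC) = -j/(ω·C) = 0 - j90.84 Ω
  Z3: Z = 1/(jωC) = -j/(ω·C) = 0 - j109 Ω
Step 3 — With open output, the series arm Z2 and the output shunt Z3 appear in series to ground: Z2 + Z3 = 0 - j199.9 Ω.
Step 4 — Parallel with input shunt Z1: Z_in = Z1 || (Z2 + Z3) = 0 + j1625 Ω = 1625∠90.0° Ω.
Step 5 — Power factor: PF = cos(φ) = Re(Z)/|Z| = -0/1625 = -0.
Step 6 — Type: Im(Z) = 1625 ⇒ lagging (phase φ = 90.0°).

PF = -0 (lagging, φ = 90.0°)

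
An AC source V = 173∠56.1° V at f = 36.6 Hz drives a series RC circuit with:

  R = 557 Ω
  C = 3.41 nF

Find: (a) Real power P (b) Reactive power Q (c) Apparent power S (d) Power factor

Step 1 — Angular frequency: ω = 2π·f = 2π·36.6 = 230 rad/s.
Step 2 — Component impedances:
  R: Z = R = 557 Ω
  C: Z = 1/(jωC) = -j/(ω·C) = 0 - j1.275e+06 Ω
Step 3 — Series combination: Z_total = R + C = 557 - j1.275e+06 Ω = 1.275e+06∠-90.0° Ω.
Step 4 — Source phasor: V = 173∠56.1° V = 96.49 + j143.6 V.
Step 5 — Current: I = V / Z = -0.0001126 + j7.571e-05 A = 0.0001357∠146.1° A.
Step 6 — Complex power: S = V·I* = 1.025e-05 - j0.02347 VA.
Step 7 — Real power: P = Re(S) = 1.025e-05 W.
Step 8 — Reactive power: Q = Im(S) = -0.02347 VAR.
Step 9 — Apparent power: |S| = 0.02347 VA.
Step 10 — Power factor: PF = P/|S| = 0.0004368 (leading).

(a) P = 1.025e-05 W  (b) Q = -0.02347 VAR  (c) S = 0.02347 VA  (d) PF = 0.0004368 (leading)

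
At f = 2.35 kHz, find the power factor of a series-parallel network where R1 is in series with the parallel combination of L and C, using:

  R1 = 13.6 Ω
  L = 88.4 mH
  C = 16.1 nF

Step 1 — Angular frequency: ω = 2π·f = 2π·2350 = 1.477e+04 rad/s.
Step 2 — Component impedances:
  R1: Z = R = 13.6 Ω
  L: Z = jωL = j·1.477e+04·0.0884 = 0 + j1305 Ω
  C: Z = 1/(jωC) = -j/(ω·C) = 0 - j4207 Ω
Step 3 — Parallel branch: L || C = 1/(1/L + 1/C) = 0 + j1893 Ω.
Step 4 — Series with R1: Z_total = R1 + (L || C) = 13.6 + j1893 Ω = 1893∠89.6° Ω.
Step 5 — Power factor: PF = cos(φ) = Re(Z)/|Z| = 13.6/1892.5 = 0.007186.
Step 6 — Type: Im(Z) = 1893 ⇒ lagging (phase φ = 89.6°).

PF = 0.007186 (lagging, φ = 89.6°)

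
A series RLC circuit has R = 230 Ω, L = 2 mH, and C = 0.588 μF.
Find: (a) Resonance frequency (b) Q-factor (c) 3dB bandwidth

Step 1 — Resonance: ω₀ = 1/√(LC) = 1/√(0.002·5.88e-07) = 2.916e+04 rad/s.
Step 2 — f₀ = ω₀/(2π) = 4641 Hz.
Step 3 — Series Q: Q = ω₀L/R = 2.916e+04·0.002/230 = 0.2536.
Step 4 — Bandwidth: Δω = ω₀/Q = 1.15e+05 rad/s; BW = Δω/(2π) = 1.83e+04 Hz.

(a) f₀ = 4641 Hz  (b) Q = 0.2536  (c) BW = 1.83e+04 Hz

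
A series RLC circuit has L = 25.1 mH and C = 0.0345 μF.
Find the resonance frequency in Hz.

Step 1 — Resonance condition Im(Z)=0 gives ω₀ = 1/√(LC).
Step 2 — ω₀ = 1/√(0.0251·3.45e-08) = 3.398e+04 rad/s.
Step 3 — f₀ = ω₀/(2π) = 5408 Hz.

f₀ = 5408 Hz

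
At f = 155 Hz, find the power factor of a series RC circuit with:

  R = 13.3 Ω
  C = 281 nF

Step 1 — Angular frequency: ω = 2π·f = 2π·155 = 973.9 rad/s.
Step 2 — Component impedances:
  R: Z = R = 13.3 Ω
  C: Z = 1/(jωC) = -j/(ω·C) = 0 - j3654 Ω
Step 3 — Series combination: Z_total = R + C = 13.3 - j3654 Ω = 3654∠-89.8° Ω.
Step 4 — Power factor: PF = cos(φ) = Re(Z)/|Z| = 13.3/3654 = 0.00364.
Step 5 — Type: Im(Z) = -3654 ⇒ leading (phase φ = -89.8°).

PF = 0.00364 (leading, φ = -89.8°)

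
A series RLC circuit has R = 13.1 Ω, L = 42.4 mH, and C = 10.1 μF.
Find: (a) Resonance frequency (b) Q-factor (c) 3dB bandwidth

Step 1 — Resonance: ω₀ = 1/√(LC) = 1/√(0.0424·1.01e-05) = 1528 rad/s.
Step 2 — f₀ = ω₀/(2π) = 243.2 Hz.
Step 3 — Series Q: Q = ω₀L/R = 1528·0.0424/13.1 = 4.946.
Step 4 — Bandwidth: Δω = ω₀/Q = 309 rad/s; BW = Δω/(2π) = 49.17 Hz.

(a) f₀ = 243.2 Hz  (b) Q = 4.946  (c) BW = 49.17 Hz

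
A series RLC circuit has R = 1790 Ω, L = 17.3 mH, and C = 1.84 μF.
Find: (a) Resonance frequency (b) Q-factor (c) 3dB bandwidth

Step 1 — Resonance condition Im(Z)=0 gives ω₀ = 1/√(LC).
Step 2 — ω₀ = 1/√(0.0173·1.84e-06) = 5605 rad/s.
Step 3 — f₀ = ω₀/(2π) = 892 Hz.
Step 4 — Series Q: Q = ω₀L/R = 5605·0.0173/1790 = 0.05417.
Step 5 — 3dB bandwidth: Δω = ω₀/Q = 1.035e+05 rad/s; BW = Δω/(2π) = 1.647e+04 Hz.

(a) f₀ = 892 Hz  (b) Q = 0.05417  (c) BW = 1.647e+04 Hz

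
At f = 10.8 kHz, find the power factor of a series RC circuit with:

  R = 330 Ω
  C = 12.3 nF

Step 1 — Angular frequency: ω = 2π·f = 2π·1.08e+04 = 6.786e+04 rad/s.
Step 2 — Component impedances:
  R: Z = R = 330 Ω
  C: Z = 1/(jωC) = -j/(ω·C) = 0 - j1198 Ω
Step 3 — Series combination: Z_total = R + C = 330 - j1198 Ω = 1243∠-74.6° Ω.
Step 4 — Power factor: PF = cos(φ) = Re(Z)/|Z| = 330/1243 = 0.2655.
Step 5 — Type: Im(Z) = -1198 ⇒ leading (phase φ = -74.6°).

PF = 0.2655 (leading, φ = -74.6°)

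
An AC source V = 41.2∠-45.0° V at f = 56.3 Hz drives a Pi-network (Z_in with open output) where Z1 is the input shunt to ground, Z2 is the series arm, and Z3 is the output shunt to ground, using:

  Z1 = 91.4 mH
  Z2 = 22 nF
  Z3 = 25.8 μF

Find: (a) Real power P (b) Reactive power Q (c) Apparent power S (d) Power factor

Step 1 — Angular frequency: ω = 2π·f = 2π·56.3 = 353.7 rad/s.
Step 2 — Component impedances:
  Z1: Z = jωL = j·353.7·0.0914 = 0 + j32.33 Ω
  Z2: Z = 1/(jωC) = -j/(ω·C) = 0 - j1.285e+05 Ω
  Z3: Z = 1/(jωC) = -j/(ω·C) = 0 - j109.6 Ω
Step 3 — With open output, the series arm Z2 and the output shunt Z3 appear in series to ground: Z2 + Z3 = 0 - j1.286e+05 Ω.
Step 4 — Parallel with input shunt Z1: Z_in = Z1 || (Z2 + Z3) = 0 + j32.34 Ω = 32.34∠90.0° Ω.
Step 5 — Source phasor: V = 41.2∠-45.0° V = 29.13 - j29.13 V.
Step 6 — Current: I = V / Z = -0.9008 - j0.9008 A = 1.274∠-135.0° A.
Step 7 — Complex power: S = V·I* = 0 + j52.49 VA.
Step 8 — Real power: P = Re(S) = 0 W.
Step 9 — Reactive power: Q = Im(S) = 52.49 VAR.
Step 10 — Apparent power: |S| = 52.49 VA.
Step 11 — Power factor: PF = P/|S| = 0 (lagging).

(a) P = 0 W  (b) Q = 52.49 VAR  (c) S = 52.49 VA  (d) PF = 0 (lagging)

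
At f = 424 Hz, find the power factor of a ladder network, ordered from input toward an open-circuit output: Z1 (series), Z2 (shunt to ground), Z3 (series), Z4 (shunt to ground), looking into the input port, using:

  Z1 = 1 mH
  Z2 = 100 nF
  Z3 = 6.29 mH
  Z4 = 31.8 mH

Step 1 — Angular frequency: ω = 2π·f = 2π·424 = 2664 rad/s.
Step 2 — Component impedances:
  Z1: Z = jωL = j·2664·0.001 = 0 + j2.664 Ω
  Z2: Z = 1/(jωC) = -j/(ω·C) = 0 - j3754 Ω
  Z3: Z = jωL = j·2664·0.00629 = 0 + j16.76 Ω
  Z4: Z = jωL = j·2664·0.0318 = 0 + j84.72 Ω
Step 3 — Ladder network (open output): work backward from the far end, alternating series and parallel combinations. Z_in = 0 + j107 Ω = 107∠90.0° Ω.
Step 4 — Power factor: PF = cos(φ) = Re(Z)/|Z| = 0/107 = 0.
Step 5 — Type: Im(Z) = 107 ⇒ lagging (phase φ = 90.0°).

PF = 0 (lagging, φ = 90.0°)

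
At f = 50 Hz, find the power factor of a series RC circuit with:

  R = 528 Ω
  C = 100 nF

Step 1 — Angular frequency: ω = 2π·f = 2π·50 = 314.2 rad/s.
Step 2 — Component impedances:
  R: Z = R = 528 Ω
  C: Z = 1/(jωC) = -j/(ω·C) = 0 - j3.183e+04 Ω
Step 3 — Series combination: Z_total = R + C = 528 - j3.183e+04 Ω = 3.184e+04∠-89.0° Ω.
Step 4 — Power factor: PF = cos(φ) = Re(Z)/|Z| = 528/31835 = 0.01659.
Step 5 — Type: Im(Z) = -3.183e+04 ⇒ leading (phase φ = -89.0°).

PF = 0.01659 (leading, φ = -89.0°)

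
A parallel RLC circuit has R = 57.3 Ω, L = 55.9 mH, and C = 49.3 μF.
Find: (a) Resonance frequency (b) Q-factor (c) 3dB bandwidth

Step 1 — Resonance: ω₀ = 1/√(LC) = 1/√(0.0559·4.93e-05) = 602.4 rad/s.
Step 2 — f₀ = ω₀/(2π) = 95.87 Hz.
Step 3 — Parallel Q: Q = R/(ω₀L) = 57.3/(602.4·0.0559) = 1.702.
Step 4 — Bandwidth: Δω = ω₀/Q = 354 rad/s; BW = Δω/(2π) = 56.34 Hz.

(a) f₀ = 95.87 Hz  (b) Q = 1.702  (c) BW = 56.34 Hz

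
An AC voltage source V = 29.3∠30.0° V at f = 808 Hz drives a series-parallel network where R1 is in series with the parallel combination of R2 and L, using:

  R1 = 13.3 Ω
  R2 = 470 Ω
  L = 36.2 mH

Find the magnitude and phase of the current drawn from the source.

Step 1 — Angular frequency: ω = 2π·f = 2π·808 = 5077 rad/s.
Step 2 — Component impedances:
  R1: Z = R = 13.3 Ω
  R2: Z = R = 470 Ω
  L: Z = jωL = j·5077·0.0362 = 0 + j183.8 Ω
Step 3 — Parallel branch: R2 || L = 1/(1/R2 + 1/L) = 62.33 + j159.4 Ω.
Step 4 — Series with R1: Z_total = R1 + (R2 || L) = 75.63 + j159.4 Ω = 176.4∠64.6° Ω.
Step 5 — Source phasor: V = 29.3∠30.0° V = 25.37 + j14.65 V.
Step 6 — Ohm's law: I = V / Z_total = (25.37 + j14.65) / (75.63 + j159.4) = 0.1367 - j0.09434 A.
Step 7 — Convert to polar: |I| = 0.1661 A, ∠I = -34.6°.

I = 0.1661∠-34.6° A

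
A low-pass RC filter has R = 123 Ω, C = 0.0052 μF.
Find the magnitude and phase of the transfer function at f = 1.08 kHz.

Step 1 — Angular frequency: ω = 2π·1080 = 6786 rad/s.
Step 2 — Transfer function: H(jω) = 1/(1 + jωRC).
Step 3 — Denominator: 1 + jωRC = 1 + j·6786·123·5.2e-09 = 1 + j0.00434.
Step 4 — H = 1 - j0.00434.
Step 5 — Magnitude: |H| = 1 (-0.0 dB); phase: φ = -0.2°.

|H| = 1 (-0.0 dB), φ = -0.2°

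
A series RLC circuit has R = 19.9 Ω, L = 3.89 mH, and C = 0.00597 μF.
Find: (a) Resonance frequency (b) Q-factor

Step 1 — Resonance condition Im(Z)=0 gives ω₀ = 1/√(LC).
Step 2 — ω₀ = 1/√(0.00389·5.97e-09) = 2.075e+05 rad/s.
Step 3 — f₀ = ω₀/(2π) = 3.303e+04 Hz.
Step 4 — Series Q: Q = ω₀L/R = 2.075e+05·0.00389/19.9 = 40.56.

(a) f₀ = 3.303e+04 Hz  (b) Q = 40.56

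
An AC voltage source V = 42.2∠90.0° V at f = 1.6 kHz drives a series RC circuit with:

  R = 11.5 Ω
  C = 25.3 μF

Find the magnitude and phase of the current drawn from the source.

Step 1 — Angular frequency: ω = 2π·f = 2π·1600 = 1.005e+04 rad/s.
Step 2 — Component impedances:
  R: Z = R = 11.5 Ω
  C: Z = 1/(jωC) = -j/(ω·C) = 0 - j3.932 Ω
Step 3 — Series combination: Z_total = R + C = 11.5 - j3.932 Ω = 12.15∠-18.9° Ω.
Step 4 — Source phasor: V = 42.2∠90.0° V = 0 + j42.2 V.
Step 5 — Ohm's law: I = V / Z_total = (0 + j42.2) / (11.5 - j3.932) = -1.123 + j3.286 A.
Step 6 — Convert to polar: |I| = 3.472 A, ∠I = 108.9°.

I = 3.472∠108.9° A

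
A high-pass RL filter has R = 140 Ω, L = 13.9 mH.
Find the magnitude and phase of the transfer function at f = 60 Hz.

Step 1 — Angular frequency: ω = 2π·60 = 377 rad/s.
Step 2 — Transfer function: H(jω) = jωL/(R + jωL).
Step 3 — Numerator jωL = j·5.24; denominator R + jωL = 140 + j5.24.
Step 4 — H = 0.001399 + j0.03738.
Step 5 — Magnitude: |H| = 0.0374 (-28.5 dB); phase: φ = 87.9°.

|H| = 0.0374 (-28.5 dB), φ = 87.9°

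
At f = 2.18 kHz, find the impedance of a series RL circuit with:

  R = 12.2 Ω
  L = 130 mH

Step 1 — Angular frequency: ω = 2π·f = 2π·2180 = 1.37e+04 rad/s.
Step 2 — Component impedances:
  R: Z = R = 12.2 Ω
  L: Z = jωL = j·1.37e+04·0.13 = 0 + j1781 Ω
Step 3 — Series combination: Z_total = R + L = 12.2 + j1781 Ω = 1781∠89.6° Ω.

Z = 12.2 + j1781 Ω = 1781∠89.6° Ω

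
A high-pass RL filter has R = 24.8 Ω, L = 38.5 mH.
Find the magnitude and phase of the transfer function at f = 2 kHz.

Step 1 — Angular frequency: ω = 2π·2000 = 1.257e+04 rad/s.
Step 2 — Transfer function: H(jω) = jωL/(R + jωL).
Step 3 — Numerator jωL = j·483.8; denominator R + jωL = 24.8 + j483.8.
Step 4 — H = 0.9974 + j0.05113.
Step 5 — Magnitude: |H| = 0.9987 (-0.0 dB); phase: φ = 2.9°.

|H| = 0.9987 (-0.0 dB), φ = 2.9°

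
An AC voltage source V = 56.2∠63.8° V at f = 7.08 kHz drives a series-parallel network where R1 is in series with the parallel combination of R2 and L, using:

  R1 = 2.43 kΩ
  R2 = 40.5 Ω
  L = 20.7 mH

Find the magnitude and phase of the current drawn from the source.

Step 1 — Angular frequency: ω = 2π·f = 2π·7080 = 4.448e+04 rad/s.
Step 2 — Component impedances:
  R1: Z = R = 2430 Ω
  R2: Z = R = 40.5 Ω
  L: Z = jωL = j·4.448e+04·0.0207 = 0 + j920.8 Ω
Step 3 — Parallel branch: R2 || L = 1/(1/R2 + 1/L) = 40.42 + j1.778 Ω.
Step 4 — Series with R1: Z_total = R1 + (R2 || L) = 2470 + j1.778 Ω = 2470∠0.0° Ω.
Step 5 — Source phasor: V = 56.2∠63.8° V = 24.81 + j50.43 V.
Step 6 — Ohm's law: I = V / Z_total = (24.81 + j50.43) / (2470 + j1.778) = 0.01006 + j0.0204 A.
Step 7 — Convert to polar: |I| = 0.02275 A, ∠I = 63.8°.

I = 0.02275∠63.8° A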